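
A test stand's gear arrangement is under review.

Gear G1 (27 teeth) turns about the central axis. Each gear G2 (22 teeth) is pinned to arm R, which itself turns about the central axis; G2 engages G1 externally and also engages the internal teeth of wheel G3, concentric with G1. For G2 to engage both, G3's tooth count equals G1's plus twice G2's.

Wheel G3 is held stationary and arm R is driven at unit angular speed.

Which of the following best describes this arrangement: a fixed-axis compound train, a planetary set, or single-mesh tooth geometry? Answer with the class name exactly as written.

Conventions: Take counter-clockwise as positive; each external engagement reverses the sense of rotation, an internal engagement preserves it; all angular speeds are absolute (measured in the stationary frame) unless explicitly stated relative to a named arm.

planetary set

class = planetary set [G3 = 27+2·22 = 71; Willis about the carrier]
classification: planetary set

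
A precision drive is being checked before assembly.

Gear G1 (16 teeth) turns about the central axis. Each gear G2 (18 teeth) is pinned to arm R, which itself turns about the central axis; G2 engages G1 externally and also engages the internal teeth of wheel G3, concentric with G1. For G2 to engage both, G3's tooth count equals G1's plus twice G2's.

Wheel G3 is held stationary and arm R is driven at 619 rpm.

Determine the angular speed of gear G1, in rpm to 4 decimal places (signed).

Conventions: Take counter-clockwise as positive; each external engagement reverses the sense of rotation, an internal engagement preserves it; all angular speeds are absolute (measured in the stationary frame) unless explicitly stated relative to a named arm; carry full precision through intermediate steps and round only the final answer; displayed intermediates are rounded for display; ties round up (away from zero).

+2630.7500 rpm

topology: planetary set — G1 16T / G2 18T / G3 52T, arm = carrier (Willis)
normalise by the input: solve with ω_arm = 1, then scale by 619 rpm
ring teeth: 16 + 2·18 = 52
16(ω_sun−ω_arm) = −52(ω_ring−ω_arm),  ω_ring = 0, ω_arm = 1
ω_sun = 1 − (52/16)(0−1) = 17/4
scale: ω_sun = 17/4 × 619 rpm = +2630.7500 rpm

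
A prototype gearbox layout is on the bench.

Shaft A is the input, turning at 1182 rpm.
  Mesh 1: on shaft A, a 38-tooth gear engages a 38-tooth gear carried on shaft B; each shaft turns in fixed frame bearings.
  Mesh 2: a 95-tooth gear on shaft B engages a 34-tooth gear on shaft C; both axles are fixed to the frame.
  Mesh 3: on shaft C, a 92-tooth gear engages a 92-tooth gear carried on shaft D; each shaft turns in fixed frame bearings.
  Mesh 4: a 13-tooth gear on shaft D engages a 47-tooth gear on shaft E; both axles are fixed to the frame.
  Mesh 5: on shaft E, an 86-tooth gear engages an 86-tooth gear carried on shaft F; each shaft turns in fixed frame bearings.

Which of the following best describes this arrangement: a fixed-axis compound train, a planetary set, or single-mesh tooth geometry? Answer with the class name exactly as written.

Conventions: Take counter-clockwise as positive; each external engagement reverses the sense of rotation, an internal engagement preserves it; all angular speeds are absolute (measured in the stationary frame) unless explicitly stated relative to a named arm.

fixed-axis compound train

topology: fixed-axis compound train — 5 meshes, A→F
classification: fixed-axis compound train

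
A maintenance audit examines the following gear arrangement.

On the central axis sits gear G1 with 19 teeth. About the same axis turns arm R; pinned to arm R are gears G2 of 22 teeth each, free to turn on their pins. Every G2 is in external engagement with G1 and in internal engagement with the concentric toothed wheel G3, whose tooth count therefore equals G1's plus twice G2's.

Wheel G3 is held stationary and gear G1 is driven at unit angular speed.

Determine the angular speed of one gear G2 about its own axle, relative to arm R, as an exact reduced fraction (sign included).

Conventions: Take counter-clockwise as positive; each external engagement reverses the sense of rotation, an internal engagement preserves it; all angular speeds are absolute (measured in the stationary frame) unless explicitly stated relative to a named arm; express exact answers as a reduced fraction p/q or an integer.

recognized (axles ride arm R): planetary set, 19/22/63 teeth
ring teeth: 19 + 2·22 = 63
19(ω_sun−ω_arm) = −63(ω_ring−ω_arm),  ω_ring = 0, ω_sun = 1
19(1−ω_arm) = −63(0−ω_arm)  ⇒  82·ω_arm = 19  ⇒  ω_arm = 19/82
sun–planet mesh: 19·(1−19/82) = −22·(ω_p−ω_arm)  ⇒  ω_p−ω_arm = -1197/1804
exact speed ratio = -1197/1804

-1197/1804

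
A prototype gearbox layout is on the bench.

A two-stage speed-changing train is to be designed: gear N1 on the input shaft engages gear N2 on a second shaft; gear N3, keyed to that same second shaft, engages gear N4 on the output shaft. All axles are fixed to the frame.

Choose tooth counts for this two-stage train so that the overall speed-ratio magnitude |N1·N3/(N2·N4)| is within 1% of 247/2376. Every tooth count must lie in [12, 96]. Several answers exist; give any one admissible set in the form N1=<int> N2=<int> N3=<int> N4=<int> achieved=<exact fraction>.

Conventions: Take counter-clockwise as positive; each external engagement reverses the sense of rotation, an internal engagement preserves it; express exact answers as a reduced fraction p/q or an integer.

2-stage fixed-axis compound train for ratio 247/2376
target = 247/2376 in lowest terms: an exact hit needs N1·N3 = k·247 and N2·N4 = k·2376 for one integer k, every count in [12, 96]; additionally prefer no 1:1 stage (N1 ≠ N2, N3 ≠ N4)
k = 1: N1·N3 = 247 = 13·19, N2·N4 = 2376 = 27·88
achieved = 13·19/(27·88) = 247/2376; |achieved − target| = 0 ≤ 247/237600 ✓

N1=13 N2=27 N3=19 N4=88 achieved=247/2376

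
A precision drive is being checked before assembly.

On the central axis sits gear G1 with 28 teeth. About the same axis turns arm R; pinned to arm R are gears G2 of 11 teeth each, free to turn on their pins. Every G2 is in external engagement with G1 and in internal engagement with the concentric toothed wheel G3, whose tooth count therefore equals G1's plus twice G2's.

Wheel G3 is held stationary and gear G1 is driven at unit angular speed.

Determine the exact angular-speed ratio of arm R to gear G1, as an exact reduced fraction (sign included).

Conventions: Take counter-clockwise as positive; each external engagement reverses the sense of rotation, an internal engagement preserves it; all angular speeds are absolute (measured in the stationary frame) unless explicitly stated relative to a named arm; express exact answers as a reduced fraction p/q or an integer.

14/39

recognized (axles ride arm R): planetary set, 28/11/50 teeth
ring teeth: 28 + 2·11 = 50
28(ω_sun−ω_arm) = −50(ω_ring−ω_arm),  ω_ring = 0, ω_sun = 1
28(1−ω_arm) = −50(0−ω_arm)  ⇒  78·ω_arm = 28  ⇒  ω_arm = 14/39
ω_out/ω_in = 14/39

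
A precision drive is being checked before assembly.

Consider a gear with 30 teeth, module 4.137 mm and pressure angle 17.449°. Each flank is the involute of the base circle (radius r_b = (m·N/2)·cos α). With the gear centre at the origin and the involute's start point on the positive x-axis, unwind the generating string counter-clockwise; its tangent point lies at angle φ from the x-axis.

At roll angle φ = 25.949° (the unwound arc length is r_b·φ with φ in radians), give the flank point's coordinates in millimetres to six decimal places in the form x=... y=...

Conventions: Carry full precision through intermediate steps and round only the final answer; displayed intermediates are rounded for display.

single-mesh involute tooth geometry (30T wheel at module 4.137)
pitch radius r_p = m·N/2 = 4.137·30/2 = 62.055000
base radius r_b = r_p·cos α = 62.055000·cos 17.449° = 59.199492
roll angle φ = 25.949° = 0.45289549 rad
x = r_b·(cos φ + φ·sin φ) = 64.963024
y = r_b·(sin φ − φ·cos φ) = 1.795794

x=64.963024 y=1.795794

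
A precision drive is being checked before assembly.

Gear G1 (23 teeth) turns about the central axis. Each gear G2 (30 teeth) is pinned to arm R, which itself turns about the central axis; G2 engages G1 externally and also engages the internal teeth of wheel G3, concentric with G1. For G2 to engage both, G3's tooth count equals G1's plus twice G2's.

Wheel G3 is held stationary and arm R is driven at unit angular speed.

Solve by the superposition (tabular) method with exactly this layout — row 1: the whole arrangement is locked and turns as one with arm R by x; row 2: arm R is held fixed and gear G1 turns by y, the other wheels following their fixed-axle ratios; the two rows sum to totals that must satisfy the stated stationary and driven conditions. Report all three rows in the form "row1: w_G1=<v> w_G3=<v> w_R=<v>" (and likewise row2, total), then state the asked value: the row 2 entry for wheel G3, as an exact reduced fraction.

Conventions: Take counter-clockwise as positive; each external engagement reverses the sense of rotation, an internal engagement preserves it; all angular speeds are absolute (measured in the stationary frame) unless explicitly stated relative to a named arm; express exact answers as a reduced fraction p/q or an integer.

recognized (axles ride arm R): planetary set, 23/30/83 teeth
superposition row 1 [locked train]: every member turns x
row 2: sun turns y, ring = −(23/83)·y, arm 0
boundary: total ω_ring = x − (23/83)·y = 0 and total ω_arm = x = 1  ⇒  y = 83/23, x = 1
row 2 ring = −(23/83)·83/23 = -1
totals (row 1 + row 2): sun 1 + 83/23 = 106/23, ring 1 + (-1) = 0, arm 1 + 0 = 1
asked cell (row2, ring) = -1

row1: w_G1=1 w_G3=1 w_R=1
row2: w_G1=83/23 w_G3=-1 w_R=0
total: w_G1=106/23 w_G3=0 w_R=1
asked value: -1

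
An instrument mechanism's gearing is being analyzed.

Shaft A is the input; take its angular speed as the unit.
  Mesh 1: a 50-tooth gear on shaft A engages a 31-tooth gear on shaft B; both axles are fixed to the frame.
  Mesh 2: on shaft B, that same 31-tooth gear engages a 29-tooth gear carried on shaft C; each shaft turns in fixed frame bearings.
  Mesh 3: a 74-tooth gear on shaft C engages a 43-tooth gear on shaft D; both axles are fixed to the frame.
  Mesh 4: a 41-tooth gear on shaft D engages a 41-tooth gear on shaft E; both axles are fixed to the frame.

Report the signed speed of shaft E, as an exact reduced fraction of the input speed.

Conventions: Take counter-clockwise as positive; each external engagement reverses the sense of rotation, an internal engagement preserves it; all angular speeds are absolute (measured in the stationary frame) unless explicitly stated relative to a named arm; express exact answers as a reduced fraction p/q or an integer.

4-mesh fixed-axis compound train (all bearings frame-fixed)
mesh 1 [50T→31T]: |ω|/ω_in = 1×50/31 = 50/31, sense flips to −
mesh 2 [31T→29T]: |ω|/ω_in = (50/31)×31/29 = 50/29, sense flips to +
mesh 3 [74T→43T]: |ω|/ω_in = (50/29)×74/43 = 3700/1247, sense flips to −
mesh 4 [41T→41T]: |ω|/ω_in = (3700/1247)×41/41 = 3700/1247, sense flips to +
signed output speed (× input speed) = 3700/1247

3700/1247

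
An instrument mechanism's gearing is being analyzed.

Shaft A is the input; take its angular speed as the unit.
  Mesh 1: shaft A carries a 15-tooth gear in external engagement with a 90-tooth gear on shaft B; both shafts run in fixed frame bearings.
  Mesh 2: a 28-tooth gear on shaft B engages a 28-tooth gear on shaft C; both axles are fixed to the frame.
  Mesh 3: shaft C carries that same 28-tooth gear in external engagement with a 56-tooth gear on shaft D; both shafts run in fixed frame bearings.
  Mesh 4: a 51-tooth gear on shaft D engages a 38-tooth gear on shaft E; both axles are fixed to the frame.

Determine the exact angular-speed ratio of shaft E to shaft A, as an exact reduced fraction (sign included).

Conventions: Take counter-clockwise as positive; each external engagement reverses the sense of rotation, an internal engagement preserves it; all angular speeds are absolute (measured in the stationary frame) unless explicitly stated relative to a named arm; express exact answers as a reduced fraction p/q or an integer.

17/152

class = fixed-axis compound train [4 meshes; 4 ratios multiply, 4 sense flips]
mesh 1 [15T→90T]: running ratio 1/6, sense −
mesh 2 [28T→28T]: running ratio 1/6, sense +
mesh 3 [28T→56T]: running ratio 1/12, sense −
mesh 4 [51T→38T]: running ratio 17/152, sense +
ω_out/ω_in = 17/152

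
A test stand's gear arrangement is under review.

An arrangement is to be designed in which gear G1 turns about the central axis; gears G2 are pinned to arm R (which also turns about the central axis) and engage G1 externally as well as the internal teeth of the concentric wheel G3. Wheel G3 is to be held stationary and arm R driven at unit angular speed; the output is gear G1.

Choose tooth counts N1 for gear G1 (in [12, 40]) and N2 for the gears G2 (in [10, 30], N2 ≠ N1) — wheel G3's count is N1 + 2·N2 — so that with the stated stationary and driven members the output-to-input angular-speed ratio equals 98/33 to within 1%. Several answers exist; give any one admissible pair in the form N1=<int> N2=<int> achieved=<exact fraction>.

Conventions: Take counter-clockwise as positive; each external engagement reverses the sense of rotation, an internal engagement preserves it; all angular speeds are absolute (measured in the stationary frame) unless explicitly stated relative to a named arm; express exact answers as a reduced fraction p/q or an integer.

N1=33 N2=16 achieved=98/33

class = planetary set [ratio 98/33 wanted; Willis about the carrier]
Willis with ω_ring = 0: ω_sun/ω_arm = (N1+N3)/N1; set equal to 98/33  ⇒  N3/N1 = 98/33 − 1 = 65/33
N3 = N1 + 2·N2  ⇒  N2/N1 = (N3/N1 − 1)/2 = (65/33 − 1)/2 = 16/33
smallest multiple with N1 ≥ 12 and N2 ≥ 10: k = 1  ⇒  N1 = 1·33 = 33, N2 = 1·16 = 16 (N1 ≤ 40, N2 ≤ 30, N2 ≠ N1 ✓), N3 = 33 + 2·16 = 65
check: (N1+N3)/N1 with N1 = 33, N3 = 65 gives 98/33; |achieved − target| = 0 ≤ 49/1650 ✓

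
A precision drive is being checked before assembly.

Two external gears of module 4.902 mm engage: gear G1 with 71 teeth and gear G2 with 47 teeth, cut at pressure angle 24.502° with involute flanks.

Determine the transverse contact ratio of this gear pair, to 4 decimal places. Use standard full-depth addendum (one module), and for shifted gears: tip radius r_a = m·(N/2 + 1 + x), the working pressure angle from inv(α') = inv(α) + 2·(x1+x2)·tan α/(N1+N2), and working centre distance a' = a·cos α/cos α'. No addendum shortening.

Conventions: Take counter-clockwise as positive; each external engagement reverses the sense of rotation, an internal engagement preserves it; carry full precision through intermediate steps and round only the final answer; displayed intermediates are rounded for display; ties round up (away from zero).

1.5678

recognized (one external pair, fixed centres): single-mesh tooth geometry, m = 4.902, N1 = 71, N2 = 47
base radii: r_b1 = 158.349851, r_b2 = 104.823141
tip radii: r_a1 = 178.923000, r_a2 = 120.099000
no profile shift: α' = α, a' = a
action lengths: √(r_a1²−r_b1²) = 83.299247, √(r_a2²−r_b2²) = 58.616371
base pitch p_b = π·m·cos α = 14.013260
CR = (83.299247 + 58.616371 − 289.218000·sin 24.50200°)/14.013260 = 1.567778
contact ratio ≈ 1.5678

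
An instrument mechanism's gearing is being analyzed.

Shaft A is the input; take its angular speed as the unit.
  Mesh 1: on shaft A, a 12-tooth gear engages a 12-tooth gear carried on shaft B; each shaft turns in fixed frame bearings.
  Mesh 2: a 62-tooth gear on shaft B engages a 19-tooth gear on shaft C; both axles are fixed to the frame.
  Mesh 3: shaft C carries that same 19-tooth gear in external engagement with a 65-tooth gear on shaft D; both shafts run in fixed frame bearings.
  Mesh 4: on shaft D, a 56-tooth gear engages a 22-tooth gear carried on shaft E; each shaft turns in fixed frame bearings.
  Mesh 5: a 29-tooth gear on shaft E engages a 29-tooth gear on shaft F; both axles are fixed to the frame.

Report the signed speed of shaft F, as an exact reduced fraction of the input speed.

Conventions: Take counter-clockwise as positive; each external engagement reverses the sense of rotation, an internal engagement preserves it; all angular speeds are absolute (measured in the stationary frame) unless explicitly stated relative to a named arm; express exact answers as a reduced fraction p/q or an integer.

-1736/715

5-mesh fixed-axis compound train (all bearings frame-fixed)
mesh 1 [12T→12T]: |ω|/ω_in = 1×12/12 = 1, sense flips to −
mesh 2 [62T→19T]: |ω|/ω_in = 1×62/19 = 62/19, sense flips to +
mesh 3 [19T→65T]: |ω|/ω_in = (62/19)×19/65 = 62/65, sense flips to −
mesh 4 [56T→22T]: |ω|/ω_in = (62/65)×56/22 = 1736/715, sense flips to +
mesh 5 [29T→29T]: |ω|/ω_in = (1736/715)×29/29 = 1736/715, sense flips to −
signed output speed (× input speed) = -1736/715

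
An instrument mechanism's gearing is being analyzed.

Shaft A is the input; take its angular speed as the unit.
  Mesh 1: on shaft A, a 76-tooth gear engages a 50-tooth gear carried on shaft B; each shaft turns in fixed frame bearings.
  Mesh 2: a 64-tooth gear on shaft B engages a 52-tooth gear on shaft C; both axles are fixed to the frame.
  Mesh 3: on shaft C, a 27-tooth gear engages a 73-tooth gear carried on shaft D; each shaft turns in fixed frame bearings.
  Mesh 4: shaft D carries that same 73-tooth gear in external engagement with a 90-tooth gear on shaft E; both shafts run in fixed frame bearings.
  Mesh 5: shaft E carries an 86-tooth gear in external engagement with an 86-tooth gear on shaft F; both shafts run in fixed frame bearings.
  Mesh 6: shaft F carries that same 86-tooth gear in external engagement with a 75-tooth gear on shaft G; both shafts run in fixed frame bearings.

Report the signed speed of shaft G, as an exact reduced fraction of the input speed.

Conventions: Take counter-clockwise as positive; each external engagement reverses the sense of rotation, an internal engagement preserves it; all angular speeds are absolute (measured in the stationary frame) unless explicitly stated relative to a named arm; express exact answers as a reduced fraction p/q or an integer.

26144/40625

6-mesh fixed-axis compound train (all bearings frame-fixed)
mesh 1 [76T→50T]: |ω|/ω_in = 1×76/50 = 38/25, sense flips to −
mesh 2 [64T→52T]: |ω|/ω_in = (38/25)×64/52 = 608/325, sense flips to +
mesh 3 [27T→73T]: |ω|/ω_in = (608/325)×27/73 = 16416/23725, sense flips to −
mesh 4 [73T→90T]: |ω|/ω_in = (16416/23725)×73/90 = 912/1625, sense flips to +
mesh 5 [86T→86T]: |ω|/ω_in = (912/1625)×86/86 = 912/1625, sense flips to −
mesh 6 [86T→75T]: |ω|/ω_in = (912/1625)×86/75 = 26144/40625, sense flips to +
signed output speed (× input speed) = 26144/40625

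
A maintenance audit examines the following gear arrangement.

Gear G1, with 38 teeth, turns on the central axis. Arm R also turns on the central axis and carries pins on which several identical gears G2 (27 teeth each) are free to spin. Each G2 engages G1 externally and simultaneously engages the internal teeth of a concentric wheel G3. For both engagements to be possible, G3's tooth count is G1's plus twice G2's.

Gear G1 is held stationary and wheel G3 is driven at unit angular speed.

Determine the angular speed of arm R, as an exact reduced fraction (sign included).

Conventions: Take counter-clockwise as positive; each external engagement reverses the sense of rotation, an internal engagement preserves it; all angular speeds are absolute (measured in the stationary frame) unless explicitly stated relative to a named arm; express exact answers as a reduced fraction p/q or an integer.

46/65

planetary set (38T centre, 27T on arm, 92T internal) — Willis relation
ring teeth: 38 + 2·27 = 92
38(ω_sun−ω_arm) = −92(ω_ring−ω_arm),  ω_sun = 0, ω_ring = 1
38(0−ω_arm) = −92(1−ω_arm)  ⇒  130·ω_arm = 92  ⇒  ω_arm = 46/65
exact speed ratio = 46/65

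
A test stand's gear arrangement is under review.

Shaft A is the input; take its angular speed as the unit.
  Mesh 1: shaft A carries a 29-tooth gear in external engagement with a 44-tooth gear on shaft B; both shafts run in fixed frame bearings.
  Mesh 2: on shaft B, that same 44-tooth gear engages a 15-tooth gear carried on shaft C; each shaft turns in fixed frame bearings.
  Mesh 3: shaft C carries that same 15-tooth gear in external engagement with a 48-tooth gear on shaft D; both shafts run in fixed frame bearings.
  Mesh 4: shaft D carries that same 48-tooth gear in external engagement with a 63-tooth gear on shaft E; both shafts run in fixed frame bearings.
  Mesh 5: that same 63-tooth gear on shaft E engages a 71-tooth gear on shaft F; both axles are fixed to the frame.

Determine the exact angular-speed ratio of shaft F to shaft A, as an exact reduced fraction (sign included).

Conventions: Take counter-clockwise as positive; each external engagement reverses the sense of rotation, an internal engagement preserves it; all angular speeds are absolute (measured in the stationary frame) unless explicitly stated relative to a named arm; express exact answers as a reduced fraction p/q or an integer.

-29/71

class = fixed-axis compound train [5 meshes; 5 ratios multiply, 5 sense flips]
mesh 1 [29T→44T]: running ratio 29/44, sense −
mesh 2 [44T→15T]: running ratio 29/15, sense +
mesh 3 [15T→48T]: running ratio 29/48, sense −
mesh 4 [48T→63T]: running ratio 29/63, sense +
mesh 5 [63T→71T]: running ratio 29/71, sense −
ω_out/ω_in = -29/71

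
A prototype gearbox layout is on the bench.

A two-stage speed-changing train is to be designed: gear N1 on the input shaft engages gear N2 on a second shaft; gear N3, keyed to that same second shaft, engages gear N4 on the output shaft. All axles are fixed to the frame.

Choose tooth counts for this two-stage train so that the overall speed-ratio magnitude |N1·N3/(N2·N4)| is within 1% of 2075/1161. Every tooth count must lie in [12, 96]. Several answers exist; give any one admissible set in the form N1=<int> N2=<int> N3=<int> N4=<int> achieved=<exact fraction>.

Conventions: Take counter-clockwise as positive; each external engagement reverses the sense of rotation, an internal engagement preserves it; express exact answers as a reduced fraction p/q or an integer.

class = fixed-axis compound train [2-stage, 2075/1161 wanted]
target = 2075/1161 in lowest terms: an exact hit needs N1·N3 = k·2075 and N2·N4 = k·1161 for one integer k, every count in [12, 96]; additionally prefer no 1:1 stage (N1 ≠ N2, N3 ≠ N4)
k = 1: N1·N3 = 2075 = 25·83, N2·N4 = 1161 = 27·43
achieved = 25·83/(27·43) = 2075/1161; |achieved − target| = 0 ≤ 83/4644 ✓

N1=25 N2=27 N3=83 N4=43 achieved=2075/1161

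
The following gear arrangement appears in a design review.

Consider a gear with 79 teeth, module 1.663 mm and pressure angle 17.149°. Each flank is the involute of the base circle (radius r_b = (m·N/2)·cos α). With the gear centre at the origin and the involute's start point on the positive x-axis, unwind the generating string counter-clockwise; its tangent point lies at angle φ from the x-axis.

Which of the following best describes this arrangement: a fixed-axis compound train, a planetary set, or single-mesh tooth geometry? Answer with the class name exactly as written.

single-mesh tooth geometry

recognized (one wheel, involute flank): single-mesh tooth geometry, m = 1.663, N = 79
classification: single-mesh tooth geometry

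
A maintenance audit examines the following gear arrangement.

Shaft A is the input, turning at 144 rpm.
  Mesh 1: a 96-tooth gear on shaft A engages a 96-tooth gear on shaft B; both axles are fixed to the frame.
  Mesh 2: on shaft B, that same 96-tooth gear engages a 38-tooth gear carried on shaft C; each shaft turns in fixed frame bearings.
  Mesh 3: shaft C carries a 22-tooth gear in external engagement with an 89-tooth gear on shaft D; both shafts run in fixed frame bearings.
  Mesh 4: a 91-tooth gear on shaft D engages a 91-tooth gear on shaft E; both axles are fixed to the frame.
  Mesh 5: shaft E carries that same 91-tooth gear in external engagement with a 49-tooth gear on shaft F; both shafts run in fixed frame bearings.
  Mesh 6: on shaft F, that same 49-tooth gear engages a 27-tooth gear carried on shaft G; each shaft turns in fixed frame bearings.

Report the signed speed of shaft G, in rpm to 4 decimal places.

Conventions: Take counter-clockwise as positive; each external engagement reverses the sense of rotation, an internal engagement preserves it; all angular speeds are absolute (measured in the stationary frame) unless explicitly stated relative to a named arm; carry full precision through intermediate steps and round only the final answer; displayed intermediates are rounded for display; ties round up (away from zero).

topology: fixed-axis compound train — 6 meshes, A→G
mesh 1 [96T→96T]: ω = 144.0000×96/96 = 144.0000 rpm, sense flips to −
mesh 2 [96T→38T]: ω = 144.0000×96/38 = 363.7895 rpm, sense flips to +
mesh 3 [22T→89T]: ω = 363.7895×22/89 = 89.9255 rpm, sense flips to −
mesh 4 [91T→91T]: ω = 89.9255×91/91 = 89.9255 rpm, sense flips to +
mesh 5 [91T→49T]: ω = 89.9255×91/49 = 167.0045 rpm, sense flips to −
mesh 6 [49T→27T]: ω = 167.0045×49/27 = 303.0822 rpm, sense flips to +
signed output speed = +303.0822 rpm

+303.0822 rpm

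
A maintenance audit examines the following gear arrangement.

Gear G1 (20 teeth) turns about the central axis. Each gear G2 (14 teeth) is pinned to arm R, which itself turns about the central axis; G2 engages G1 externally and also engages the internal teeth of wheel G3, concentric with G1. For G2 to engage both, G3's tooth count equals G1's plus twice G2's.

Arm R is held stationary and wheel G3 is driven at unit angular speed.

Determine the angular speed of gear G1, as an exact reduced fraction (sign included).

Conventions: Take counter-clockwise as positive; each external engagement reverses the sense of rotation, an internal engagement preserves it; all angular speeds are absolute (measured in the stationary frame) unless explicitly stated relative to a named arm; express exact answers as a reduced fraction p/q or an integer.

topology: planetary set — G1 20T / G2 14T / G3 48T, arm = carrier (Willis)
ring teeth: 20 + 2·14 = 48
20(ω_sun−ω_arm) = −48(ω_ring−ω_arm),  ω_arm = 0, ω_ring = 1
ω_sun = 0 − (48/20)(1−0) = -12/5
exact speed ratio = -12/5

-12/5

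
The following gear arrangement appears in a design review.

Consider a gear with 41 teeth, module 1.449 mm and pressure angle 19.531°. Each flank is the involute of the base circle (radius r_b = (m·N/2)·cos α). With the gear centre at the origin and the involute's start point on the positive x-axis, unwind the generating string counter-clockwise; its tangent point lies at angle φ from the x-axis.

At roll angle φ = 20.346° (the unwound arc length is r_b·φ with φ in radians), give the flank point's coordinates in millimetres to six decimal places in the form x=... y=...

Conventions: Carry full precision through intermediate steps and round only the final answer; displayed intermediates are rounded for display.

x=29.705165 y=0.412617

topology: single-mesh involute geometry — m = 1.449, N = 41
pitch radius r_p = m·N/2 = 1.449·41/2 = 29.704500
base radius r_b = r_p·cos α = 29.704500·cos 19.531° = 27.995325
roll angle φ = 20.346° = 0.35510469 rad
x = r_b·(cos φ + φ·sin φ) = 29.705165
y = r_b·(sin φ − φ·cos φ) = 0.412617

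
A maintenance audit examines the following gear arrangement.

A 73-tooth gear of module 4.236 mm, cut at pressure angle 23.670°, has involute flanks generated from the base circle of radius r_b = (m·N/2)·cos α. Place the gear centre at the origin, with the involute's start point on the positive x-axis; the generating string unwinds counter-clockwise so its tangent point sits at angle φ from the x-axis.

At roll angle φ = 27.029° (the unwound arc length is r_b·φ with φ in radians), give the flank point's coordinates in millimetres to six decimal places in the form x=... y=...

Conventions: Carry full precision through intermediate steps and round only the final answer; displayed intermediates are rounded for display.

topology: single-mesh involute geometry — m = 4.236, N = 73
pitch radius r_p = m·N/2 = 4.236·73/2 = 154.614000
base radius r_b = r_p·cos α = 154.614000·cos 23.670° = 141.606777
roll angle φ = 27.029° = 0.47174504 rad
x = r_b·(cos φ + φ·sin φ) = 156.497737
y = r_b·(sin φ − φ·cos φ) = 4.846062

x=156.497737 y=4.846062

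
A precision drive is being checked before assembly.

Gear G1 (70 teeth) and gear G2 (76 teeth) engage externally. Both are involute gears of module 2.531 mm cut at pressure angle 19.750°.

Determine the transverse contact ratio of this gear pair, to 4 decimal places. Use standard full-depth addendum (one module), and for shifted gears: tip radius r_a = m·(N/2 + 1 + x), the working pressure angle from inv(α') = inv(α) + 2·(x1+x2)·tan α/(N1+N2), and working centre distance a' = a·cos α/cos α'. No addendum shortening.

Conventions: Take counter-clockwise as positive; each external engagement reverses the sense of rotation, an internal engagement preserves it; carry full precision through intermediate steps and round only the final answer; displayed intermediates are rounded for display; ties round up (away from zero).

class = single-mesh tooth geometry [involute pair 70T × 76T, m = 2.531]
base radii: r_b1 = 83.374077, r_b2 = 90.520427
tip radii: r_a1 = 91.116000, r_a2 = 98.709000
no profile shift: α' = α, a' = a
action lengths: √(r_a1²−r_b1²) = 36.754438, √(r_a2²−r_b2²) = 39.363930
base pitch p_b = π·m·cos α = 7.483640
CR = (36.754438 + 39.363930 − 184.763000·sin 19.75000°)/7.483640 = 1.828504
contact ratio ≈ 1.8285

1.8285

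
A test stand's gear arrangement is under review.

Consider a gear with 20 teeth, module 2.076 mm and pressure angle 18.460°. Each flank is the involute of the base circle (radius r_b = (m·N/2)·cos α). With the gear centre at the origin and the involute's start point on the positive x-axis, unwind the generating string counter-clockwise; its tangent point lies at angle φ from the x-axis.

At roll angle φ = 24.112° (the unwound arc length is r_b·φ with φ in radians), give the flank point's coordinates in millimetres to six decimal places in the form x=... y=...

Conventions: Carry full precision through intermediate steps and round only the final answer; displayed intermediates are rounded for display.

x=21.359065 y=0.480601

topology: single-mesh involute geometry — m = 2.076, N = 20
pitch radius r_p = m·N/2 = 2.076·20/2 = 20.760000
base radius r_b = r_p·cos α = 20.760000·cos 18.460° = 19.691793
roll angle φ = 24.112° = 0.42083379 rad
x = r_b·(cos φ + φ·sin φ) = 21.359065
y = r_b·(sin φ − φ·cos φ) = 0.480601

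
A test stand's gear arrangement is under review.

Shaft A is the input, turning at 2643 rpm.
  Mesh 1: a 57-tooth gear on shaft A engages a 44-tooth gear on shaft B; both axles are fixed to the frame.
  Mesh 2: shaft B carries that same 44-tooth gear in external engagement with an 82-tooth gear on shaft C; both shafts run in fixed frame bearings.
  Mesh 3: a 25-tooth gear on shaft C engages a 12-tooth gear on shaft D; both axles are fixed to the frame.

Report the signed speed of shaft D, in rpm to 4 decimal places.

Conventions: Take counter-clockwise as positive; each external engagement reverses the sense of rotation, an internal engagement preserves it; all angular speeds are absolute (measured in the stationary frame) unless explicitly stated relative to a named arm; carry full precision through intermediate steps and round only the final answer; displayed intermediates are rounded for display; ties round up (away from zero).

3-mesh fixed-axis compound train (all bearings frame-fixed)
mesh 1 [57T→44T]: ω = 2643.0000×57/44 = 3423.8864 rpm, sense flips to −
mesh 2 [44T→82T]: ω = 3423.8864×44/82 = 1837.2073 rpm, sense flips to +
mesh 3 [25T→12T]: ω = 1837.2073×25/12 = 3827.5152 rpm, sense flips to −
signed output speed = -3827.5152 rpm

-3827.5152 rpm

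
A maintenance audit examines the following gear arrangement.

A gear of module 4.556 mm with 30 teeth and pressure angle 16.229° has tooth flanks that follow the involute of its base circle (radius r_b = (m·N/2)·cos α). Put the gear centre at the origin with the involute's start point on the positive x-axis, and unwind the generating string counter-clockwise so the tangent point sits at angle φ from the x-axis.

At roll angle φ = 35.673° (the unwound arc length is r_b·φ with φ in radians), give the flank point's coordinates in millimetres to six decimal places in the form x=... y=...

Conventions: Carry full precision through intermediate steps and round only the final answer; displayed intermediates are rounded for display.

recognized (one wheel, involute flank): single-mesh tooth geometry, m = 4.556, N = 30
pitch radius r_p = m·N/2 = 4.556·30/2 = 68.340000
base radius r_b = r_p·cos α = 68.340000·cos 16.229° = 65.616812
roll angle φ = 35.673° = 0.62261130 rad
x = r_b·(cos φ + φ·sin φ) = 77.128591
y = r_b·(sin φ − φ·cos φ) = 5.077096

x=77.128591 y=5.077096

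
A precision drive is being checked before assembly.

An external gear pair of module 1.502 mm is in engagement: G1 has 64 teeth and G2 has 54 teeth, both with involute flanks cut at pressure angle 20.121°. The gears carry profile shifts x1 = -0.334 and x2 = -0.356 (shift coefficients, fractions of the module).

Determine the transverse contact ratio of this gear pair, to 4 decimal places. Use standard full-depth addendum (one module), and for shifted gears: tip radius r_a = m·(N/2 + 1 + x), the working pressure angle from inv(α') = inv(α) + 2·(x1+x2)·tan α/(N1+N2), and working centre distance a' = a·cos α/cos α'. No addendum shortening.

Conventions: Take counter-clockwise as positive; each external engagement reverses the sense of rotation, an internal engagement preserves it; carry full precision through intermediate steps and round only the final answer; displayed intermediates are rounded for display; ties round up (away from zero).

recognized (one external pair, fixed centres): single-mesh tooth geometry, m = 1.502, N1 = 64, N2 = 54
base radii: r_b1 = 45.130569, r_b2 = 38.078918
tip radii: r_a1 = 49.064332, r_a2 = 41.521288
inv(α') = inv(20.121°) + 2·(-0.334-0.356)·tan α/(64+54) = 0.01090140  ⇒  α' = 18.07616°
a' = a·cos α / cos α' = 88.6180·cos 20.121°/cos 18.07616° = 87.529514
action lengths: √(r_a1²−r_b1²) = 19.249426, √(r_a2²−r_b2²) = 16.553350
base pitch p_b = π·m·cos α = 4.430683
CR = (19.249426 + 16.553350 − 87.529514·sin 18.07616°)/4.430683 = 1.950949
contact ratio ≈ 1.9509

1.9509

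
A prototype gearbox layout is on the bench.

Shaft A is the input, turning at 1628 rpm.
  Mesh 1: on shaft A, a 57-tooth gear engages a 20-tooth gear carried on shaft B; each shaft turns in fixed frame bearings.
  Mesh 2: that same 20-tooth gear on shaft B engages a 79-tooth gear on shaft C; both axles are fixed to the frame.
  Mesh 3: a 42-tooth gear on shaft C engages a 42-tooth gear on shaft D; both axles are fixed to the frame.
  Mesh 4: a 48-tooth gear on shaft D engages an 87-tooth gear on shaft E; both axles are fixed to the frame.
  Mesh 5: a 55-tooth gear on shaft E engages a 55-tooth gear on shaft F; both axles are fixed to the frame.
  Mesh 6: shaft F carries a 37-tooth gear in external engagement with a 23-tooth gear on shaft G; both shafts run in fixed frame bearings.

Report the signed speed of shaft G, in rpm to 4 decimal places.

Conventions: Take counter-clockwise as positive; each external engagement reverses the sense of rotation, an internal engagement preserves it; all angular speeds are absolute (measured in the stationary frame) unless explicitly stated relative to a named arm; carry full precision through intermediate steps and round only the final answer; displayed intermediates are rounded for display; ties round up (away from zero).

+1042.5527 rpm

class = fixed-axis compound train [6 meshes; 6 ratios multiply, 6 sense flips]
mesh 1 [57T→20T]: ω = 1628.0000×57/20 = 4639.8000 rpm, sense flips to −
mesh 2 [20T→79T]: ω = 4639.8000×20/79 = 1174.6329 rpm, sense flips to +
mesh 3 [42T→42T]: ω = 1174.6329×42/42 = 1174.6329 rpm, sense flips to −
mesh 4 [48T→87T]: ω = 1174.6329×48/87 = 648.0733 rpm, sense flips to +
mesh 5 [55T→55T]: ω = 648.0733×55/55 = 648.0733 rpm, sense flips to −
mesh 6 [37T→23T]: ω = 648.0733×37/23 = 1042.5527 rpm, sense flips to +
signed output speed = +1042.5527 rpm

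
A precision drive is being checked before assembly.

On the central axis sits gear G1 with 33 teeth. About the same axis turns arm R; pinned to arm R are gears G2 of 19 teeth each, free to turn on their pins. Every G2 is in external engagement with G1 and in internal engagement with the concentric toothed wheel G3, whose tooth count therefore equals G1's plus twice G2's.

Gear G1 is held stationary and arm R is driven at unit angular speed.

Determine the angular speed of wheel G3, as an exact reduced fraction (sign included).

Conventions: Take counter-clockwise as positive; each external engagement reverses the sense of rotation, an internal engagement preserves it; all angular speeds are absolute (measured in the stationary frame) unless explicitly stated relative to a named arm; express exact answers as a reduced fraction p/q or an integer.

class = planetary set [G3 = 33+2·19 = 71; Willis about the carrier]
ring teeth: 33 + 2·19 = 71
33(ω_sun−ω_arm) = −71(ω_ring−ω_arm),  ω_sun = 0, ω_arm = 1
ω_ring = 1 − (33/71)(0−1) = 104/71
exact speed ratio = 104/71

104/71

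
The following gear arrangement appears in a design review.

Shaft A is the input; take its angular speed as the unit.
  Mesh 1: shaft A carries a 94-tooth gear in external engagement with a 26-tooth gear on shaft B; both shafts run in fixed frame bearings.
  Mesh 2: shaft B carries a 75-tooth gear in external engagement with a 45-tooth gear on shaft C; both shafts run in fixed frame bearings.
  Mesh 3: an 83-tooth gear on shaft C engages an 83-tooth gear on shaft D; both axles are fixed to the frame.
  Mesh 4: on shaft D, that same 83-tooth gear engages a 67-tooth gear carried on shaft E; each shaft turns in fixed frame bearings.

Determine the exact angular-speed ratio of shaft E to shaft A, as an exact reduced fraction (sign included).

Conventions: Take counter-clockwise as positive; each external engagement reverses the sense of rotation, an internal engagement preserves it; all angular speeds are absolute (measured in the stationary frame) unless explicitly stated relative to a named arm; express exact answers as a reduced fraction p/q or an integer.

19505/2613

class = fixed-axis compound train [4 meshes; 4 ratios multiply, 4 sense flips]
mesh 1 [94T→26T]: running ratio 47/13, sense −
mesh 2 [75T→45T]: running ratio 235/39, sense +
mesh 3 [83T→83T]: running ratio 235/39, sense −
mesh 4 [83T→67T]: running ratio 19505/2613, sense +
ω_out/ω_in = 19505/2613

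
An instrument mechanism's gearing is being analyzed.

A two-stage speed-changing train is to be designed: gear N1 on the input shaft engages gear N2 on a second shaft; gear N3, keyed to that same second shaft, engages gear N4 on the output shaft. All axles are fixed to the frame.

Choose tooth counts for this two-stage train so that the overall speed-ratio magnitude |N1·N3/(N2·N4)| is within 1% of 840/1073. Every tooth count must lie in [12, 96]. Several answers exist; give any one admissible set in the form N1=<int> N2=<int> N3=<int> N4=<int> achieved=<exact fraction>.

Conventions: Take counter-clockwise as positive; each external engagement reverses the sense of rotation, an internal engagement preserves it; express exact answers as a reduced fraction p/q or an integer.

2-stage fixed-axis compound train for ratio 840/1073
target = 840/1073 in lowest terms: an exact hit needs N1·N3 = k·840 and N2·N4 = k·1073 for one integer k, every count in [12, 96]; additionally prefer no 1:1 stage (N1 ≠ N2, N3 ≠ N4)
k = 1: N1·N3 = 840 = 12·70, N2·N4 = 1073 = 29·37
achieved = 12·70/(29·37) = 840/1073; |achieved − target| = 0 ≤ 42/5365 ✓

N1=12 N2=29 N3=70 N4=37 achieved=840/1073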